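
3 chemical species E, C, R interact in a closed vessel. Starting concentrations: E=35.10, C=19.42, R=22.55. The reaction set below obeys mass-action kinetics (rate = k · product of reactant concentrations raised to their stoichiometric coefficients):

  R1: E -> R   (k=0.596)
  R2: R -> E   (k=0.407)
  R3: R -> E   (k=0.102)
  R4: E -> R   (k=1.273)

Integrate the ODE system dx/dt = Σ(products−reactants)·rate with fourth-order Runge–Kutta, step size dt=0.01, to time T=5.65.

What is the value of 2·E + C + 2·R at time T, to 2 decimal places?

Value at T = 134.72

Check how each reaction changes W = 2·E + C + 2·R (weight of products minus weight of reactants):
R1: E -> R: (2·1) − (2·1) = 2 − 2 = 0
R2: R -> E: (2·1) − (2·1) = 2 − 2 = 0
R3: R -> E: (2·1) − (2·1) = 2 − 2 = 0
R4: E -> R: (2·1) − (2·1) = 2 − 2 = 0
Every reaction leaves W unchanged, so W is conserved and no simulation is needed: W(T) = W(0) = 2·35.10 + 19.42 + 2·22.55 = 134.72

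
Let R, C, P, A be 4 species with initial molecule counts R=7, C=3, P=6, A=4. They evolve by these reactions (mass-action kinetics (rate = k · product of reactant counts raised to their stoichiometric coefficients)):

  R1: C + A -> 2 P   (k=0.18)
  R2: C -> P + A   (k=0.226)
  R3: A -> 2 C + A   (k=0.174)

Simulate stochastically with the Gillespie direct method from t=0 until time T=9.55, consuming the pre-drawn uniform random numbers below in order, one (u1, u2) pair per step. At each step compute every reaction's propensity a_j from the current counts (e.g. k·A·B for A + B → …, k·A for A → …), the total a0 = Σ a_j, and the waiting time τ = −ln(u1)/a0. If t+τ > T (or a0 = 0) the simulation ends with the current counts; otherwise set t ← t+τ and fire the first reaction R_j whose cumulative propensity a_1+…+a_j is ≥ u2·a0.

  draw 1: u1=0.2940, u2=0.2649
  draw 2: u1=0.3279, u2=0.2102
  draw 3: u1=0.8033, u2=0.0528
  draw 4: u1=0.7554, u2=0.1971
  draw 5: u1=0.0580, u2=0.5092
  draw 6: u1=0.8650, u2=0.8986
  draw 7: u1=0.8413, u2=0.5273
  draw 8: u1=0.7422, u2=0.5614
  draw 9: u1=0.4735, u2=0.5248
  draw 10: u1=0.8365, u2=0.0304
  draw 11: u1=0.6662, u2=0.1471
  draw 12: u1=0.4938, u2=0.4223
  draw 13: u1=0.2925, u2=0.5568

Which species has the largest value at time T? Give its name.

t=0.000: R=7 C=3 P=6 A=4
Draw 1: a1=2.160, a2=0.678, a3=0.696, a0=3.534; τ=−ln(0.2940)/3.534=0.346 → t=0.346; u2·a0=0.2649·3.534=0.936 ≤ a1=2.160 → R1 fires; R=7 C=2 P=8 A=3
Draw 2: a1=1.080, a2=0.452, a3=0.522, a0=2.054; τ=−ln(0.3279)/2.054=0.543 → t=0.889; u2·a0=0.2102·2.054=0.432 ≤ a1=1.080 → R1 fires; R=7 C=1 P=10 A=2
Draw 3: a1=0.360, a2=0.226, a3=0.348, a0=0.934; τ=−ln(0.8033)/0.934=0.235 → t=1.124; u2·a0=0.0528·0.934=0.049 ≤ a1=0.360 → R1 fires; R=7 C=0 P=12 A=1
Draw 4: a1=0.000, a2=0.000, a3=0.174, a0=0.174; τ=−ln(0.7554)/0.174=1.612 → t=2.736; u2·a0=0.1971·0.174=0.034; a1+a2=0.000 < 0.034 ≤ a1+…+a3=0.174 → R3 fires; R=7 C=2 P=12 A=1
Draw 5: a1=0.360, a2=0.452, a3=0.174, a0=0.986; τ=−ln(0.0580)/0.986=2.888 → t=5.624; u2·a0=0.5092·0.986=0.502; a1=0.360 < 0.502 ≤ a1+a2=0.812 → R2 fires; R=7 C=1 P=13 A=2
Draw 6: a1=0.360, a2=0.226, a3=0.348, a0=0.934; τ=−ln(0.8650)/0.934=0.155 → t=5.779; u2·a0=0.8986·0.934=0.839; a1+a2=0.586 < 0.839 ≤ a1+…+a3=0.934 → R3 fires; R=7 C=3 P=13 A=2
Draw 7: a1=1.080, a2=0.678, a3=0.348, a0=2.106; τ=−ln(0.8413)/2.106=0.082 → t=5.861; u2·a0=0.5273·2.106=1.110; a1=1.080 < 1.110 ≤ a1+a2=1.758 → R2 fires; R=7 C=2 P=14 A=3
Draw 8: a1=1.080, a2=0.452, a3=0.522, a0=2.054; τ=−ln(0.7422)/2.054=0.145 → t=6.006; u2·a0=0.5614·2.054=1.153; a1=1.080 < 1.153 ≤ a1+a2=1.532 → R2 fires; R=7 C=1 P=15 A=4
Draw 9: a1=0.720, a2=0.226, a3=0.696, a0=1.642; τ=−ln(0.4735)/1.642=0.455 → t=6.461; u2·a0=0.5248·1.642=0.862; a1=0.720 < 0.862 ≤ a1+a2=0.946 → R2 fires; R=7 C=0 P=16 A=5
Draw 10: a1=0.000, a2=0.000, a3=0.870, a0=0.870; τ=−ln(0.8365)/0.870=0.205 → t=6.667; u2·a0=0.0304·0.870=0.026; a1+a2=0.000 < 0.026 ≤ a1+…+a3=0.870 → R3 fires; R=7 C=2 P=16 A=5
Draw 11: a1=1.800, a2=0.452, a3=0.870, a0=3.122; τ=−ln(0.6662)/3.122=0.130 → t=6.797; u2·a0=0.1471·3.122=0.459 ≤ a1=1.800 → R1 fires; R=7 C=1 P=18 A=4
Draw 12: a1=0.720, a2=0.226, a3=0.696, a0=1.642; τ=−ln(0.4938)/1.642=0.430 → t=7.226; u2·a0=0.4223·1.642=0.693 ≤ a1=0.720 → R1 fires; R=7 C=0 P=20 A=3
Draw 13: a1=0.000, a2=0.000, a3=0.522, a0=0.522; τ=−ln(0.2925)/0.522=2.355 → t=9.581 > T=9.55: stop.
At T=9.55: R=7 C=0 P=20 A=3; the largest is P.

Dominant species at T: P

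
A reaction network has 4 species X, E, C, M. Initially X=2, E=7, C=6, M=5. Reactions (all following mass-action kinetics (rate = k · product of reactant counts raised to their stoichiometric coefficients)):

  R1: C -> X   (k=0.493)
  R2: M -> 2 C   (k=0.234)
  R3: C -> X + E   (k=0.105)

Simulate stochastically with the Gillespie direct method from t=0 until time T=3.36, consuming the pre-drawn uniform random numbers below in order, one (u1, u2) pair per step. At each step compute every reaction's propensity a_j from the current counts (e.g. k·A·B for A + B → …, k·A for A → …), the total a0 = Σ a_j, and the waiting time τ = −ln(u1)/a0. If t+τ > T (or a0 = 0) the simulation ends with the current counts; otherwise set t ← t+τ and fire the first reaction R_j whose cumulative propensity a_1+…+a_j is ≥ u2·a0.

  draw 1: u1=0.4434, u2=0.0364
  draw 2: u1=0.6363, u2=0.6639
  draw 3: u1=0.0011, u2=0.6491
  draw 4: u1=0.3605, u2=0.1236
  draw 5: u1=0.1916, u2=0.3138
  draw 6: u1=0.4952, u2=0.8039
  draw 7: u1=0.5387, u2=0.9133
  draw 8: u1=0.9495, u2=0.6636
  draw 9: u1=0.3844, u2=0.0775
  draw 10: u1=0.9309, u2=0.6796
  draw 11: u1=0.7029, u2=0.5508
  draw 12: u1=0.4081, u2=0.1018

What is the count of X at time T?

t=0.000: X=2 E=7 C=6 M=5
Draw 1: a1=2.958, a2=1.170, a3=0.630, a0=4.758; τ=−ln(0.4434)/4.758=0.171 → t=0.171; u2·a0=0.0364·4.758=0.173 ≤ a1=2.958 → R1 fires; X=3 E=7 C=5 M=5
Draw 2: a1=2.465, a2=1.170, a3=0.525, a0=4.160; τ=−ln(0.6363)/4.160=0.109 → t=0.280; u2·a0=0.6639·4.160=2.762; a1=2.465 < 2.762 ≤ a1+a2=3.635 → R2 fires; X=3 E=7 C=7 M=4
Draw 3: a1=3.451, a2=0.936, a3=0.735, a0=5.122; τ=−ln(0.0011)/5.122=1.330 → t=1.610; u2·a0=0.6491·5.122=3.325 ≤ a1=3.451 → R1 fires; X=4 E=7 C=6 M=4
Draw 4: a1=2.958, a2=0.936, a3=0.630, a0=4.524; τ=−ln(0.3605)/4.524=0.226 → t=1.835; u2·a0=0.1236·4.524=0.559 ≤ a1=2.958 → R1 fires; X=5 E=7 C=5 M=4
Draw 5: a1=2.465, a2=0.936, a3=0.525, a0=3.926; τ=−ln(0.1916)/3.926=0.421 → t=2.256; u2·a0=0.3138·3.926=1.232 ≤ a1=2.465 → R1 fires; X=6 E=7 C=4 M=4
Draw 6: a1=1.972, a2=0.936, a3=0.420, a0=3.328; τ=−ln(0.4952)/3.328=0.211 → t=2.467; u2·a0=0.8039·3.328=2.675; a1=1.972 < 2.675 ≤ a1+a2=2.908 → R2 fires; X=6 E=7 C=6 M=3
Draw 7: a1=2.958, a2=0.702, a3=0.630, a0=4.290; τ=−ln(0.5387)/4.290=0.144 → t=2.611; u2·a0=0.9133·4.290=3.918; a1+a2=3.660 < 3.918 ≤ a1+…+a3=4.290 → R3 fires; X=7 E=8 C=5 M=3
Draw 8: a1=2.465, a2=0.702, a3=0.525, a0=3.692; τ=−ln(0.9495)/3.692=0.014 → t=2.625; u2·a0=0.6636·3.692=2.450 ≤ a1=2.465 → R1 fires; X=8 E=8 C=4 M=3
Draw 9: a1=1.972, a2=0.702, a3=0.420, a0=3.094; τ=−ln(0.3844)/3.094=0.309 → t=2.934; u2·a0=0.0775·3.094=0.240 ≤ a1=1.972 → R1 fires; X=9 E=8 C=3 M=3
Draw 10: a1=1.479, a2=0.702, a3=0.315, a0=2.496; τ=−ln(0.9309)/2.496=0.029 → t=2.963; u2·a0=0.6796·2.496=1.696; a1=1.479 < 1.696 ≤ a1+a2=2.181 → R2 fires; X=9 E=8 C=5 M=2
Draw 11: a1=2.465, a2=0.468, a3=0.525, a0=3.458; τ=−ln(0.7029)/3.458=0.102 → t=3.065; u2·a0=0.5508·3.458=1.905 ≤ a1=2.465 → R1 fires; X=10 E=8 C=4 M=2
Draw 12: a1=1.972, a2=0.468, a3=0.420, a0=2.860; τ=−ln(0.4081)/2.860=0.313 → t=3.378 > T=3.36: stop.
Read off X at T=3.36: 10

X at T = 10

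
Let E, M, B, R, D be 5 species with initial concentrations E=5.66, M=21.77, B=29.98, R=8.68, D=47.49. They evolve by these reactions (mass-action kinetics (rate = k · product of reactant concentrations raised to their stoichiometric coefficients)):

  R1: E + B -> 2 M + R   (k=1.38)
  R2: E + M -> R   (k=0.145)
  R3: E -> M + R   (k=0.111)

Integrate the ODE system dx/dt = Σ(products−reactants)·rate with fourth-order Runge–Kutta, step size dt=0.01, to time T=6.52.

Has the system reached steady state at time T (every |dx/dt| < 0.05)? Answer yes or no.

RK4 with dt=0.01: 652 steps to T=6.52. Trajectory (selected grid times):
t=0.00: E=5.66 M=21.77 B=29.98 R=8.68 D=47.49
t=0.72: E=0.00 M=31.49 B=24.86 R=14.34 D=47.49
t=1.45: E=0.00 M=31.49 B=24.86 R=14.34 D=47.49
t=2.17: E=0.00 M=31.49 B=24.86 R=14.34 D=47.49
t=2.90: E=0.00 M=31.49 B=24.86 R=14.34 D=47.49
t=3.62: E=0.00 M=31.49 B=24.86 R=14.34 D=47.49
t=4.35: E=0.00 M=31.49 B=24.86 R=14.34 D=47.49
t=5.07: E=0.00 M=31.49 B=24.86 R=14.34 D=47.49
t=5.80: E=0.00 M=31.49 B=24.86 R=14.34 D=47.49
t=6.52: E=0.00 M=31.49 B=24.86 R=14.34 D=47.49
Rates at T: R1=0.0000, R2=0.0000, R3=0.0000
dx/dt at T (Σ net stoichiometry × rate): E=-0.0000, M=+0.0000, B=-0.0000, R=+0.0000, D=+0.0000
Largest |dx/dt| is |+0.0000| (M) < 0.05 → steady.

Steady state at T: yes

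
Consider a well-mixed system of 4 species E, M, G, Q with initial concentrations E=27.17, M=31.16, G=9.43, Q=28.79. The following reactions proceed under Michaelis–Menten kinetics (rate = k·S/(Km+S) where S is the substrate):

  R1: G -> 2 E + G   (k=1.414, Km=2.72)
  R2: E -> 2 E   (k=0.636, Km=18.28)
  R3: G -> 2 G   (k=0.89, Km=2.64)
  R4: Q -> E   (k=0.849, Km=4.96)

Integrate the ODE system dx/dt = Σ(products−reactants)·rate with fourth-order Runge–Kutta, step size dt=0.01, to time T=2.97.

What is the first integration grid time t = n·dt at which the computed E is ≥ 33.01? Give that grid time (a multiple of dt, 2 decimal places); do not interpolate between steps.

Threshold first reached at t = 1.75

RK4 with dt=0.01: 297 steps to T=2.97. Trajectory (selected grid times):
t=0.00: E=27.17 M=31.16 G=9.43 Q=28.79
t=0.33: E=28.26 M=31.16 G=9.66 Q=28.55
t=0.66: E=29.36 M=31.16 G=9.89 Q=28.31
t=0.99: E=30.46 M=31.16 G=10.12 Q=28.07
t=1.32: E=31.57 M=31.16 G=10.36 Q=27.84
t=1.65: E=32.68 M=31.16 G=10.59 Q=27.60
t=1.74: E=32.98 M=31.16 G=10.66 Q=27.53
t=1.75: E=33.02 M=31.16 G=10.66 Q=27.53
t=1.98: E=33.80 M=31.16 G=10.83 Q=27.36
t=2.31: E=34.92 M=31.16 G=11.06 Q=27.12
t=2.64: E=36.04 M=31.16 G=11.30 Q=26.89
t=2.97: E=37.17 M=31.16 G=11.54 Q=26.65
E(1.74)=32.985 < 33.01 but E(1.75)=33.019 ≥ 33.01, so the first grid time is t=1.75.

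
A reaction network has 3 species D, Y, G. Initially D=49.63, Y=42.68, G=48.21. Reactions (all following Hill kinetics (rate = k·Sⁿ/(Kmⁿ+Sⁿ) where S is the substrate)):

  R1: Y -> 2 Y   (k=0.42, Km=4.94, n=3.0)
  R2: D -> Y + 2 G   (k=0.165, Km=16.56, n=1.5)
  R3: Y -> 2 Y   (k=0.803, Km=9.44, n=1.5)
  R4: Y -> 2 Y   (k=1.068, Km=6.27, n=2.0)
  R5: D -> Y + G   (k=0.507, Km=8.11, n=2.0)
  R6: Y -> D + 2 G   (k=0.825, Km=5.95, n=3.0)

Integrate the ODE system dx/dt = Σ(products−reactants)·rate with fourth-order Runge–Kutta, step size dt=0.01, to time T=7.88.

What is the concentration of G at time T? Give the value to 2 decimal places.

RK4 with dt=0.01: 788 steps to T=7.88. Trajectory (selected grid times):
t=0.00: D=49.63 Y=42.68 G=48.21
t=0.88: D=49.80 Y=44.44 G=50.34
t=1.75: D=49.96 Y=46.19 G=52.44
t=2.63: D=50.13 Y=47.97 G=54.57
t=3.50: D=50.30 Y=49.72 G=56.67
t=4.38: D=50.47 Y=51.50 G=58.80
t=5.25: D=50.63 Y=53.27 G=60.91
t=6.13: D=50.80 Y=55.06 G=63.04
t=7.00: D=50.96 Y=56.83 G=65.14
t=7.88: D=51.13 Y=58.62 G=67.27
Read off G at T=7.88: 67.27

G at T = 67.27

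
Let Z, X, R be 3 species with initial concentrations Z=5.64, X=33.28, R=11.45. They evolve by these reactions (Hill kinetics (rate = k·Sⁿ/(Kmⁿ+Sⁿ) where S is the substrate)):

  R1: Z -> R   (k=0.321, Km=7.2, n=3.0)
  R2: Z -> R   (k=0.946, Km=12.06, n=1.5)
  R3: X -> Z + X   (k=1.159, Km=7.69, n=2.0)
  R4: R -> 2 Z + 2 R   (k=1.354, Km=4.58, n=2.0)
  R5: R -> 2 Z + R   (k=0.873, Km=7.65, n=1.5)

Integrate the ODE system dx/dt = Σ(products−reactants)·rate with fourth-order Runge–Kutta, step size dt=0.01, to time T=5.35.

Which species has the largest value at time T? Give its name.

RK4 with dt=0.01: 535 steps to T=5.35. Trajectory (selected grid times):
t=0.00: Z=5.64 X=33.28 R=11.45
t=0.59: Z=8.11 X=33.28 R=12.40
t=1.19: Z=10.57 X=33.28 R=13.48
t=1.78: Z=12.97 X=33.28 R=14.63
t=2.38: Z=15.40 X=33.28 R=15.87
t=2.97: Z=17.80 X=33.28 R=17.13
t=3.57: Z=20.24 X=33.28 R=18.45
t=4.16: Z=22.65 X=33.28 R=19.78
t=4.76: Z=25.10 X=33.28 R=21.16
t=5.35: Z=27.52 X=33.28 R=22.53
At T=5.35: Z=27.52 X=33.28 R=22.53; the largest is X.

Dominant species at T: X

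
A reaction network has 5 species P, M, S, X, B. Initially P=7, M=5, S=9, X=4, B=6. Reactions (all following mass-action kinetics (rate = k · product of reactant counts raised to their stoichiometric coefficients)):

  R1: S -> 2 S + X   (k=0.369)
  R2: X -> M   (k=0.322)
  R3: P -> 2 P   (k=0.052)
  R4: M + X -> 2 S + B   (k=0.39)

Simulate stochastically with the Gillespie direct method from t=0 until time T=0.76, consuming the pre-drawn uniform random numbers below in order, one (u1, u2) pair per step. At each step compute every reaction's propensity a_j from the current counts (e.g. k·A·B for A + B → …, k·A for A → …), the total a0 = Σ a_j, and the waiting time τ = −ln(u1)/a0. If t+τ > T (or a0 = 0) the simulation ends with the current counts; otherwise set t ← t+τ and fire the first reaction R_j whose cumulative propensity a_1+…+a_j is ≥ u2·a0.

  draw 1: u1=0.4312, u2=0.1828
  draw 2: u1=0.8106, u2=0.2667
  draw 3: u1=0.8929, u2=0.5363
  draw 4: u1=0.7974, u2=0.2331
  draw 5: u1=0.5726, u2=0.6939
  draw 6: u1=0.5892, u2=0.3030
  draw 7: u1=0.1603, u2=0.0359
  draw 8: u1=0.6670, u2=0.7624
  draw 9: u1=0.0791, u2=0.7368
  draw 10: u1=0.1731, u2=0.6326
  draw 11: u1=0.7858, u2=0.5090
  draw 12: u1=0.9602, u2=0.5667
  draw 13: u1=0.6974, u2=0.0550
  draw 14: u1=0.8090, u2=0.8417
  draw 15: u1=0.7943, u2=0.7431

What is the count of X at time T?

X at T = 6

t=0.000: P=7 M=5 S=9 X=4 B=6
Draw 1: a1=3.321, a2=1.288, a3=0.364, a4=7.800, a0=12.773; τ=−ln(0.4312)/12.773=0.066 → t=0.066; u2·a0=0.1828·12.773=2.335 ≤ a1=3.321 → R1 fires; P=7 M=5 S=10 X=5 B=6
Draw 2: a1=3.690, a2=1.610, a3=0.364, a4=9.750, a0=15.414; τ=−ln(0.8106)/15.414=0.014 → t=0.079; u2·a0=0.2667·15.414=4.111; a1=3.690 < 4.111 ≤ a1+a2=5.300 → R2 fires; P=7 M=6 S=10 X=4 B=6
Draw 3: a1=3.690, a2=1.288, a3=0.364, a4=9.360, a0=14.702; τ=−ln(0.8929)/14.702=0.008 → t=0.087; u2·a0=0.5363·14.702=7.885; a1+…+a3=5.342 < 7.885 ≤ a1+…+a4=14.702 → R4 fires; P=7 M=5 S=12 X=3 B=7
Draw 4: a1=4.428, a2=0.966, a3=0.364, a4=5.850, a0=11.608; τ=−ln(0.7974)/11.608=0.020 → t=0.107; u2·a0=0.2331·11.608=2.706 ≤ a1=4.428 → R1 fires; P=7 M=5 S=13 X=4 B=7
Draw 5: a1=4.797, a2=1.288, a3=0.364, a4=7.800, a0=14.249; τ=−ln(0.5726)/14.249=0.039 → t=0.146; u2·a0=0.6939·14.249=9.887; a1+…+a3=6.449 < 9.887 ≤ a1+…+a4=14.249 → R4 fires; P=7 M=4 S=15 X=3 B=8
Draw 6: a1=5.535, a2=0.966, a3=0.364, a4=4.680, a0=11.545; τ=−ln(0.5892)/11.545=0.046 → t=0.192; u2·a0=0.3030·11.545=3.498 ≤ a1=5.535 → R1 fires; P=7 M=4 S=16 X=4 B=8
Draw 7: a1=5.904, a2=1.288, a3=0.364, a4=6.240, a0=13.796; τ=−ln(0.1603)/13.796=0.133 → t=0.324; u2·a0=0.0359·13.796=0.495 ≤ a1=5.904 → R1 fires; P=7 M=4 S=17 X=5 B=8
Draw 8: a1=6.273, a2=1.610, a3=0.364, a4=7.800, a0=16.047; τ=−ln(0.6670)/16.047=0.025 → t=0.350; u2·a0=0.7624·16.047=12.234; a1+…+a3=8.247 < 12.234 ≤ a1+…+a4=16.047 → R4 fires; P=7 M=3 S=19 X=4 B=9
Draw 9: a1=7.011, a2=1.288, a3=0.364, a4=4.680, a0=13.343; τ=−ln(0.0791)/13.343=0.190 → t=0.540; u2·a0=0.7368·13.343=9.831; a1+…+a3=8.663 < 9.831 ≤ a1+…+a4=13.343 → R4 fires; P=7 M=2 S=21 X=3 B=10
Draw 10: a1=7.749, a2=0.966, a3=0.364, a4=2.340, a0=11.419; τ=−ln(0.1731)/11.419=0.154 → t=0.693; u2·a0=0.6326·11.419=7.224 ≤ a1=7.749 → R1 fires; P=7 M=2 S=22 X=4 B=10
Draw 11: a1=8.118, a2=1.288, a3=0.364, a4=3.120, a0=12.890; τ=−ln(0.7858)/12.890=0.019 → t=0.712; u2·a0=0.5090·12.890=6.561 ≤ a1=8.118 → R1 fires; P=7 M=2 S=23 X=5 B=10
Draw 12: a1=8.487, a2=1.610, a3=0.364, a4=3.900, a0=14.361; τ=−ln(0.9602)/14.361=0.003 → t=0.715; u2·a0=0.5667·14.361=8.138 ≤ a1=8.487 → R1 fires; P=7 M=2 S=24 X=6 B=10
Draw 13: a1=8.856, a2=1.932, a3=0.364, a4=4.680, a0=15.832; τ=−ln(0.6974)/15.832=0.023 → t=0.738; u2·a0=0.0550·15.832=0.871 ≤ a1=8.856 → R1 fires; P=7 M=2 S=25 X=7 B=10
Draw 14: a1=9.225, a2=2.254, a3=0.364, a4=5.460, a0=17.303; τ=−ln(0.8090)/17.303=0.012 → t=0.750; u2·a0=0.8417·17.303=14.564; a1+…+a3=11.843 < 14.564 ≤ a1+…+a4=17.303 → R4 fires; P=7 M=1 S=27 X=6 B=11
Draw 15: a1=9.963, a2=1.932, a3=0.364, a4=2.340, a0=14.599; τ=−ln(0.7943)/14.599=0.016 → t=0.766 > T=0.76: stop.
Read off X at T=0.76: 6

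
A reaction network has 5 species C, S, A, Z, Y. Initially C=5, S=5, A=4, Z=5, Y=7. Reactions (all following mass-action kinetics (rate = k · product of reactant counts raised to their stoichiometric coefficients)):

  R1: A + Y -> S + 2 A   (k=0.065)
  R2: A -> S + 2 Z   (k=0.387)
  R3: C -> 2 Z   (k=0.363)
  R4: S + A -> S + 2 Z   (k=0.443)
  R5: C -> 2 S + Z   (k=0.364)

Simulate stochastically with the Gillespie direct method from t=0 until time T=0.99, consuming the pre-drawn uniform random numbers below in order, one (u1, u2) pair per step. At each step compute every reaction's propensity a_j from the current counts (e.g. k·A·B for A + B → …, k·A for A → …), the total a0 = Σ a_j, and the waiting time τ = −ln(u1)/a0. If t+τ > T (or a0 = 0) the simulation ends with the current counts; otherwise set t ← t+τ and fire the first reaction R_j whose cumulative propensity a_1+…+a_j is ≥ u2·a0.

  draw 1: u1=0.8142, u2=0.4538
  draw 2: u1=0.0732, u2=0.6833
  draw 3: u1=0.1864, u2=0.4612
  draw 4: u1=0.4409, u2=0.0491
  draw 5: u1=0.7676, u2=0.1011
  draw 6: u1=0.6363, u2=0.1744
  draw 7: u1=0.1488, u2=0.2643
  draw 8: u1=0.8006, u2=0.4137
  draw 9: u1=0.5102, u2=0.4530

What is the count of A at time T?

t=0.000: C=5 S=5 A=4 Z=5 Y=7
Draw 1: a1=1.820, a2=1.548, a3=1.815, a4=8.860, a5=1.820, a0=15.863; τ=−ln(0.8142)/15.863=0.013 → t=0.013; u2·a0=0.4538·15.863=7.199; a1+…+a3=5.183 < 7.199 ≤ a1+…+a4=14.043 → R4 fires; C=5 S=5 A=3 Z=7 Y=7
Draw 2: a1=1.365, a2=1.161, a3=1.815, a4=6.645, a5=1.820, a0=12.806; τ=−ln(0.0732)/12.806=0.204 → t=0.217; u2·a0=0.6833·12.806=8.750; a1+…+a3=4.341 < 8.750 ≤ a1+…+a4=10.986 → R4 fires; C=5 S=5 A=2 Z=9 Y=7
Draw 3: a1=0.910, a2=0.774, a3=1.815, a4=4.430, a5=1.820, a0=9.749; τ=−ln(0.1864)/9.749=0.172 → t=0.389; u2·a0=0.4612·9.749=4.496; a1+…+a3=3.499 < 4.496 ≤ a1+…+a4=7.929 → R4 fires; C=5 S=5 A=1 Z=11 Y=7
Draw 4: a1=0.455, a2=0.387, a3=1.815, a4=2.215, a5=1.820, a0=6.692; τ=−ln(0.4409)/6.692=0.122 → t=0.512; u2·a0=0.0491·6.692=0.329 ≤ a1=0.455 → R1 fires; C=5 S=6 A=2 Z=11 Y=6
Draw 5: a1=0.780, a2=0.774, a3=1.815, a4=5.316, a5=1.820, a0=10.505; τ=−ln(0.7676)/10.505=0.025 → t=0.537; u2·a0=0.1011·10.505=1.062; a1=0.780 < 1.062 ≤ a1+a2=1.554 → R2 fires; C=5 S=7 A=1 Z=13 Y=6
Draw 6: a1=0.390, a2=0.387, a3=1.815, a4=3.101, a5=1.820, a0=7.513; τ=−ln(0.6363)/7.513=0.060 → t=0.597; u2·a0=0.1744·7.513=1.310; a1+a2=0.777 < 1.310 ≤ a1+…+a3=2.592 → R3 fires; C=4 S=7 A=1 Z=15 Y=6
Draw 7: a1=0.390, a2=0.387, a3=1.452, a4=3.101, a5=1.456, a0=6.786; τ=−ln(0.1488)/6.786=0.281 → t=0.878; u2·a0=0.2643·6.786=1.794; a1+a2=0.777 < 1.794 ≤ a1+…+a3=2.229 → R3 fires; C=3 S=7 A=1 Z=17 Y=6
Draw 8: a1=0.390, a2=0.387, a3=1.089, a4=3.101, a5=1.092, a0=6.059; τ=−ln(0.8006)/6.059=0.037 → t=0.915; u2·a0=0.4137·6.059=2.507; a1+…+a3=1.866 < 2.507 ≤ a1+…+a4=4.967 → R4 fires; C=3 S=7 A=0 Z=19 Y=6
Draw 9: a1=0.000, a2=0.000, a3=1.089, a4=0.000, a5=1.092, a0=2.181; τ=−ln(0.5102)/2.181=0.309 → t=1.223 > T=0.99: stop.
Read off A at T=0.99: 0

A at T = 0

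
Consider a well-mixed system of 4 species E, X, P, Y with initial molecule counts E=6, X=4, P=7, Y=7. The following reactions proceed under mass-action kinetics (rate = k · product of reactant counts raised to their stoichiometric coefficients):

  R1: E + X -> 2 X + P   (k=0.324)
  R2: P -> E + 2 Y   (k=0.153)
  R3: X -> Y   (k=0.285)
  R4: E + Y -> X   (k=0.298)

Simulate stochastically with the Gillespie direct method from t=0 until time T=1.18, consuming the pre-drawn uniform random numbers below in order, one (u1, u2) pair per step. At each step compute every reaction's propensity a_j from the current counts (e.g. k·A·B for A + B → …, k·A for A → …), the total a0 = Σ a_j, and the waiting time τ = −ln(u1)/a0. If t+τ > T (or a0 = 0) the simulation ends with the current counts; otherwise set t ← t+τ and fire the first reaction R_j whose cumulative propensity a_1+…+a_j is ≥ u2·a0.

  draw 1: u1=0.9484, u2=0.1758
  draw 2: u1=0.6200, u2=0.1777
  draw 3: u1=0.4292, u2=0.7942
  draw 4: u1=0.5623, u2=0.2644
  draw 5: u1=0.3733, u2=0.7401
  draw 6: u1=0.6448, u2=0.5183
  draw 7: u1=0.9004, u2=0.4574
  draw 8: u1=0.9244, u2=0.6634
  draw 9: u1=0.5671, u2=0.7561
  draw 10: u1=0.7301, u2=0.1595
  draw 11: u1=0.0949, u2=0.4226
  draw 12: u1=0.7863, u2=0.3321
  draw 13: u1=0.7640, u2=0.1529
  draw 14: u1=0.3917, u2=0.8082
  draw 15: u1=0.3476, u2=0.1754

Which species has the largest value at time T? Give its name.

Dominant species at T: X

t=0.000: E=6 X=4 P=7 Y=7
Draw 1: a1=7.776, a2=1.071, a3=1.140, a4=12.516, a0=22.503; τ=−ln(0.9484)/22.503=0.002 → t=0.002; u2·a0=0.1758·22.503=3.956 ≤ a1=7.776 → R1 fires; E=5 X=5 P=8 Y=7
Draw 2: a1=8.100, a2=1.224, a3=1.425, a4=10.430, a0=21.179; τ=−ln(0.6200)/21.179=0.023 → t=0.025; u2·a0=0.1777·21.179=3.764 ≤ a1=8.100 → R1 fires; E=4 X=6 P=9 Y=7
Draw 3: a1=7.776, a2=1.377, a3=1.710, a4=8.344, a0=19.207; τ=−ln(0.4292)/19.207=0.044 → t=0.069; u2·a0=0.7942·19.207=15.254; a1+…+a3=10.863 < 15.254 ≤ a1+…+a4=19.207 → R4 fires; E=3 X=7 P=9 Y=6
Draw 4: a1=6.804, a2=1.377, a3=1.995, a4=5.364, a0=15.540; τ=−ln(0.5623)/15.540=0.037 → t=0.106; u2·a0=0.2644·15.540=4.109 ≤ a1=6.804 → R1 fires; E=2 X=8 P=10 Y=6
Draw 5: a1=5.184, a2=1.530, a3=2.280, a4=3.576, a0=12.570; τ=−ln(0.3733)/12.570=0.078 → t=0.184; u2·a0=0.7401·12.570=9.303; a1+…+a3=8.994 < 9.303 ≤ a1+…+a4=12.570 → R4 fires; E=1 X=9 P=10 Y=5
Draw 6: a1=2.916, a2=1.530, a3=2.565, a4=1.490, a0=8.501; τ=−ln(0.6448)/8.501=0.052 → t=0.236; u2·a0=0.5183·8.501=4.406; a1=2.916 < 4.406 ≤ a1+a2=4.446 → R2 fires; E=2 X=9 P=9 Y=7
Draw 7: a1=5.832, a2=1.377, a3=2.565, a4=4.172, a0=13.946; τ=−ln(0.9004)/13.946=0.008 → t=0.244; u2·a0=0.4574·13.946=6.379; a1=5.832 < 6.379 ≤ a1+a2=7.209 → R2 fires; E=3 X=9 P=8 Y=9
Draw 8: a1=8.748, a2=1.224, a3=2.565, a4=8.046, a0=20.583; τ=−ln(0.9244)/20.583=0.004 → t=0.247; u2·a0=0.6634·20.583=13.655; a1+…+a3=12.537 < 13.655 ≤ a1+…+a4=20.583 → R4 fires; E=2 X=10 P=8 Y=8
Draw 9: a1=6.480, a2=1.224, a3=2.850, a4=4.768, a0=15.322; τ=−ln(0.5671)/15.322=0.037 → t=0.284; u2·a0=0.7561·15.322=11.585; a1+…+a3=10.554 < 11.585 ≤ a1+…+a4=15.322 → R4 fires; E=1 X=11 P=8 Y=7
Draw 10: a1=3.564, a2=1.224, a3=3.135, a4=2.086, a0=10.009; τ=−ln(0.7301)/10.009=0.031 → t=0.316; u2·a0=0.1595·10.009=1.596 ≤ a1=3.564 → R1 fires; E=0 X=12 P=9 Y=7
Draw 11: a1=0.000, a2=1.377, a3=3.420, a4=0.000, a0=4.797; τ=−ln(0.0949)/4.797=0.491 → t=0.807; u2·a0=0.4226·4.797=2.027; a1+a2=1.377 < 2.027 ≤ a1+…+a3=4.797 → R3 fires; E=0 X=11 P=9 Y=8
Draw 12: a1=0.000, a2=1.377, a3=3.135, a4=0.000, a0=4.512; τ=−ln(0.7863)/4.512=0.053 → t=0.860; u2·a0=0.3321·4.512=1.498; a1+a2=1.377 < 1.498 ≤ a1+…+a3=4.512 → R3 fires; E=0 X=10 P=9 Y=9
Draw 13: a1=0.000, a2=1.377, a3=2.850, a4=0.000, a0=4.227; τ=−ln(0.7640)/4.227=0.064 → t=0.924; u2·a0=0.1529·4.227=0.646; a1=0.000 < 0.646 ≤ a1+a2=1.377 → R2 fires; E=1 X=10 P=8 Y=11
Draw 14: a1=3.240, a2=1.224, a3=2.850, a4=3.278, a0=10.592; τ=−ln(0.3917)/10.592=0.088 → t=1.012; u2·a0=0.8082·10.592=8.560; a1+…+a3=7.314 < 8.560 ≤ a1+…+a4=10.592 → R4 fires; E=0 X=11 P=8 Y=10
Draw 15: a1=0.000, a2=1.224, a3=3.135, a4=0.000, a0=4.359; τ=−ln(0.3476)/4.359=0.242 → t=1.255 > T=1.18: stop.
At T=1.18: E=0 X=11 P=8 Y=10; the largest is X.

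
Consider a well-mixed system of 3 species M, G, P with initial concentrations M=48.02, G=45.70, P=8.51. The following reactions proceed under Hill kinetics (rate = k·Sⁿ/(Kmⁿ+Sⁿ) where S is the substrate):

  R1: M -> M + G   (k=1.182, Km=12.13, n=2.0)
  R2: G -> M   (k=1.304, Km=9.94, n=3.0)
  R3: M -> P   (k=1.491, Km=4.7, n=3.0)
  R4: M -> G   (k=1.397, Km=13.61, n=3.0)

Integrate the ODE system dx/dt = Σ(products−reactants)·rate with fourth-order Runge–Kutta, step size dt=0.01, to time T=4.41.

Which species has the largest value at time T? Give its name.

RK4 with dt=0.01: 441 steps to T=4.41. Trajectory (selected grid times):
t=0.00: M=48.02 G=45.70 P=8.51
t=0.49: M=47.25 G=46.28 P=9.24
t=0.98: M=46.49 G=46.86 P=9.97
t=1.47: M=45.72 G=47.43 P=10.70
t=1.96: M=44.96 G=48.01 P=11.43
t=2.45: M=44.20 G=48.58 P=12.16
t=2.94: M=43.44 G=49.15 P=12.89
t=3.43: M=42.68 G=49.71 P=13.62
t=3.92: M=41.92 G=50.28 P=14.35
t=4.41: M=41.16 G=50.84 P=15.08
At T=4.41: M=41.16 G=50.84 P=15.08; the largest is G.

Dominant species at T: G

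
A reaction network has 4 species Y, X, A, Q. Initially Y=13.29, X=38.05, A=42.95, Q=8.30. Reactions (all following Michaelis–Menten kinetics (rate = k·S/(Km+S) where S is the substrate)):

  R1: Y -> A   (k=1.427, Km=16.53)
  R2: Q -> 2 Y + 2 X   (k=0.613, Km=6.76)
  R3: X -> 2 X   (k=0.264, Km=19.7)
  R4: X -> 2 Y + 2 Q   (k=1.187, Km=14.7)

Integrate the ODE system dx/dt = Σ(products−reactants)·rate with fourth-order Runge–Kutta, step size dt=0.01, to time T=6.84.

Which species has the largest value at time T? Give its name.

Dominant species at T: A

RK4 with dt=0.01: 684 steps to T=6.84. Trajectory (selected grid times):
t=0.00: Y=13.29 X=38.05 A=42.95 Q=8.30
t=0.76: Y=14.62 X=38.06 A=43.45 Q=9.34
t=1.52: Y=15.96 X=38.09 A=43.97 Q=10.36
t=2.28: Y=17.29 X=38.15 A=44.51 Q=11.38
t=3.04: Y=18.62 X=38.22 A=45.08 Q=12.38
t=3.80: Y=19.95 X=38.31 A=45.66 Q=13.38
t=4.56: Y=21.28 X=38.42 A=46.26 Q=14.37
t=5.32: Y=22.61 X=38.54 A=46.88 Q=15.36
t=6.08: Y=23.93 X=38.67 A=47.51 Q=16.34
t=6.84: Y=25.26 X=38.82 A=48.16 Q=17.31
At T=6.84: Y=25.26 X=38.82 A=48.16 Q=17.31; the largest is A.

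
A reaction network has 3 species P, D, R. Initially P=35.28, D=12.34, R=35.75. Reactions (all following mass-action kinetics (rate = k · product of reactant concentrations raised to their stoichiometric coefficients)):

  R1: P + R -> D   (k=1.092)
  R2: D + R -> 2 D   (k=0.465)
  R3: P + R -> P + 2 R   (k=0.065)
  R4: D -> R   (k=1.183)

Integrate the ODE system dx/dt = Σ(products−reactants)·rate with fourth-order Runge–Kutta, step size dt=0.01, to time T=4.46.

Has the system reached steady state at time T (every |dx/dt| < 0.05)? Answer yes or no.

RK4 with dt=0.01: 446 steps to T=4.46. Trajectory (selected grid times):
t=0.00: P=35.28 D=12.34 R=35.75
t=0.50: P=4.91 D=47.86 R=2.04
t=0.99: P=1.50 D=47.74 R=2.36
t=1.49: P=0.39 D=47.67 R=2.49
t=1.98: P=0.10 D=47.65 R=2.53
t=2.48: P=0.03 D=47.65 R=2.54
t=2.97: P=0.01 D=47.65 R=2.54
t=3.47: P=0.00 D=47.65 R=2.54
t=3.96: P=0.00 D=47.65 R=2.54
t=4.46: P=0.00 D=47.65 R=2.54
Rates at T: R1=0.0003, R2=56.3648, R3=0.0000, R4=56.3651
dx/dt at T (Σ net stoichiometry × rate): P=-0.0003, D=-0.0000, R=+0.0000
Largest |dx/dt| is |-0.0003| (P) < 0.05 → steady.

Steady state at T: yes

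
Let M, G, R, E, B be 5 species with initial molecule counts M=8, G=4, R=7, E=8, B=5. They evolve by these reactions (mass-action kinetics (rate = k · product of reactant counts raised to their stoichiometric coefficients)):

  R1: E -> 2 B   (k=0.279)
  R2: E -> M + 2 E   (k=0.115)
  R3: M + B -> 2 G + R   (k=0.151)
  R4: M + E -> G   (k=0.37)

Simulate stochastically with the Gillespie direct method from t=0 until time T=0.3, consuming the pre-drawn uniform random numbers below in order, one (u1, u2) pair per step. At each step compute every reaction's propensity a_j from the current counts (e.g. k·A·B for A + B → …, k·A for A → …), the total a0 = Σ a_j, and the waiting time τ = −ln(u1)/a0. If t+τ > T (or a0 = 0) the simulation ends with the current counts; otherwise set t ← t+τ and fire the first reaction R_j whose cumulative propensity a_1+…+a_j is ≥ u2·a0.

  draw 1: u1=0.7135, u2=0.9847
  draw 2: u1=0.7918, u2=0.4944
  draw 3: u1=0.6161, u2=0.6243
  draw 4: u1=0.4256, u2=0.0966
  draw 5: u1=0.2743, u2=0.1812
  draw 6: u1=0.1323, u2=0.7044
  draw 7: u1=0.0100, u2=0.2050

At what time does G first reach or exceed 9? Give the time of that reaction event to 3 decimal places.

Threshold first reached at t = 0.164

t=0.000: M=8 G=4 R=7 E=8 B=5
Draw 1: a1=2.232, a2=0.920, a3=6.040, a4=23.680, a0=32.872; τ=−ln(0.7135)/32.872=0.010 → t=0.010; u2·a0=0.9847·32.872=32.369; a1+…+a3=9.192 < 32.369 ≤ a1+…+a4=32.872 → R4 fires; M=7 G=5 R=7 E=7 B=5
Draw 2: a1=1.953, a2=0.805, a3=5.285, a4=18.130, a0=26.173; τ=−ln(0.7918)/26.173=0.009 → t=0.019; u2·a0=0.4944·26.173=12.940; a1+…+a3=8.043 < 12.940 ≤ a1+…+a4=26.173 → R4 fires; M=6 G=6 R=7 E=6 B=5
Draw 3: a1=1.674, a2=0.690, a3=4.530, a4=13.320, a0=20.214; τ=−ln(0.6161)/20.214=0.024 → t=0.043; u2·a0=0.6243·20.214=12.620; a1+…+a3=6.894 < 12.620 ≤ a1+…+a4=20.214 → R4 fires; M=5 G=7 R=7 E=5 B=5
Draw 4: a1=1.395, a2=0.575, a3=3.775, a4=9.250, a0=14.995; τ=−ln(0.4256)/14.995=0.057 → t=0.100; u2·a0=0.0966·14.995=1.449; a1=1.395 < 1.449 ≤ a1+a2=1.970 → R2 fires; M=6 G=7 R=7 E=6 B=5
Draw 5: a1=1.674, a2=0.690, a3=4.530, a4=13.320, a0=20.214; τ=−ln(0.2743)/20.214=0.064 → t=0.164; u2·a0=0.1812·20.214=3.663; a1+a2=2.364 < 3.663 ≤ a1+…+a3=6.894 → R3 fires; M=5 G=9 R=8 E=6 B=4
Draw 6: a1=1.674, a2=0.690, a3=3.020, a4=11.100, a0=16.484; τ=−ln(0.1323)/16.484=0.123 → t=0.287; u2·a0=0.7044·16.484=11.611; a1+…+a3=5.384 < 11.611 ≤ a1+…+a4=16.484 → R4 fires; M=4 G=10 R=8 E=5 B=4
Draw 7: a1=1.395, a2=0.575, a3=2.416, a4=7.400, a0=11.786; τ=−ln(0.0100)/11.786=0.391 → t=0.678 > T=0.3: stop.
G first becomes ≥ 9 when it reaches 9 at the event at t=0.164.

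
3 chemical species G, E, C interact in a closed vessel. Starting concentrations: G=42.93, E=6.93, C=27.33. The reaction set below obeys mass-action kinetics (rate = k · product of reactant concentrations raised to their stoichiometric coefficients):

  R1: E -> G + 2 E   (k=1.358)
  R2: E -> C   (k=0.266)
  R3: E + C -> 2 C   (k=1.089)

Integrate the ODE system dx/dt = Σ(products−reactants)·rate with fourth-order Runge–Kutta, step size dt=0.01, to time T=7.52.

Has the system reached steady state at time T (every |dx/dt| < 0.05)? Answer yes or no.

RK4 with dt=0.01: 752 steps to T=7.52. Trajectory (selected grid times):
t=0.00: G=42.93 E=6.93 C=27.33
t=0.84: G=43.22 E=0.00 C=34.55
t=1.67: G=43.22 E=0.00 C=34.55
t=2.51: G=43.22 E=0.00 C=34.55
t=3.34: G=43.22 E=0.00 C=34.55
t=4.18: G=43.22 E=0.00 C=34.55
t=5.01: G=43.22 E=0.00 C=34.55
t=5.85: G=43.22 E=0.00 C=34.55
t=6.68: G=43.22 E=0.00 C=34.55
t=7.52: G=43.22 E=0.00 C=34.55
Rates at T: R1=0.0000, R2=0.0000, R3=0.0000
dx/dt at T (Σ net stoichiometry × rate): G=+0.0000, E=-0.0000, C=+0.0000
Largest |dx/dt| is |+0.0000| (C) < 0.05 → steady.

Steady state at T: yes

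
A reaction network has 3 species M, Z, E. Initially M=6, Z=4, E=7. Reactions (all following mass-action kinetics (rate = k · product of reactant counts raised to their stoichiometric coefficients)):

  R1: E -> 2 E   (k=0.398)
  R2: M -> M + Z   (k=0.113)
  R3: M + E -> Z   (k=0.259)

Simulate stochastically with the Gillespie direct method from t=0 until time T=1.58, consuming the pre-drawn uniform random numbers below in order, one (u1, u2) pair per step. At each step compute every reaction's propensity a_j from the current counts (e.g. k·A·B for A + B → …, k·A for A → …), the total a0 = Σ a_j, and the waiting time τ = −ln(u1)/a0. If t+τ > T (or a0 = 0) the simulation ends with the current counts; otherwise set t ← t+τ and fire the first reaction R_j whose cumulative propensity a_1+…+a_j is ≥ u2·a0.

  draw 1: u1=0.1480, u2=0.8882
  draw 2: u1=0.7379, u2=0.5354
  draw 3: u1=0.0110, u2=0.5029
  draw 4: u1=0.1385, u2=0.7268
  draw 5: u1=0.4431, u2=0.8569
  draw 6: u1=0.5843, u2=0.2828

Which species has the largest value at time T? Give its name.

Dominant species at T: Z

t=0.000: M=6 Z=4 E=7
Draw 1: a1=2.786, a2=0.678, a3=10.878, a0=14.342; τ=−ln(0.1480)/14.342=0.133 → t=0.133; u2·a0=0.8882·14.342=12.739; a1+a2=3.464 < 12.739 ≤ a1+…+a3=14.342 → R3 fires; M=5 Z=5 E=6
Draw 2: a1=2.388, a2=0.565, a3=7.770, a0=10.723; τ=−ln(0.7379)/10.723=0.028 → t=0.162; u2·a0=0.5354·10.723=5.741; a1+a2=2.953 < 5.741 ≤ a1+…+a3=10.723 → R3 fires; M=4 Z=6 E=5
Draw 3: a1=1.990, a2=0.452, a3=5.180, a0=7.622; τ=−ln(0.0110)/7.622=0.592 → t=0.753; u2·a0=0.5029·7.622=3.833; a1+a2=2.442 < 3.833 ≤ a1+…+a3=7.622 → R3 fires; M=3 Z=7 E=4
Draw 4: a1=1.592, a2=0.339, a3=3.108, a0=5.039; τ=−ln(0.1385)/5.039=0.392 → t=1.146; u2·a0=0.7268·5.039=3.662; a1+a2=1.931 < 3.662 ≤ a1+…+a3=5.039 → R3 fires; M=2 Z=8 E=3
Draw 5: a1=1.194, a2=0.226, a3=1.554, a0=2.974; τ=−ln(0.4431)/2.974=0.274 → t=1.419; u2·a0=0.8569·2.974=2.548; a1+a2=1.420 < 2.548 ≤ a1+…+a3=2.974 → R3 fires; M=1 Z=9 E=2
Draw 6: a1=0.796, a2=0.113, a3=0.518, a0=1.427; τ=−ln(0.5843)/1.427=0.377 → t=1.796 > T=1.58: stop.
At T=1.58: M=1 Z=9 E=2; the largest is Z.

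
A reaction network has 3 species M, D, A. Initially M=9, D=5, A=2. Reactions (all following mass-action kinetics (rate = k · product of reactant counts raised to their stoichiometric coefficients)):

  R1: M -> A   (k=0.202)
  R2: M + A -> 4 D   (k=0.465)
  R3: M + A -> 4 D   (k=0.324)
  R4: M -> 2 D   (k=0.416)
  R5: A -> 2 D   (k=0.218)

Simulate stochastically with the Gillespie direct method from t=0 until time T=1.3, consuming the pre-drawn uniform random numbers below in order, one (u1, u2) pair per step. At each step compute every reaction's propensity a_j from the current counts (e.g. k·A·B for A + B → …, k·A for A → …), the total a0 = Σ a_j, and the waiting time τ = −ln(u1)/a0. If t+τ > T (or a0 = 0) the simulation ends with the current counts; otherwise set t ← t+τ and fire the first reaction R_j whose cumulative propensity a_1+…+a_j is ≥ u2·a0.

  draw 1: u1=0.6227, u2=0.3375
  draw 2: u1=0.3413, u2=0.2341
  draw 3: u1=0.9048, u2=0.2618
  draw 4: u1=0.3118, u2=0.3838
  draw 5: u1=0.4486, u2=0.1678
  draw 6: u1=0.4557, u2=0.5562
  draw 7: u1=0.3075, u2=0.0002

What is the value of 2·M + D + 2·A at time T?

Check how each reaction changes W = 2·M + D + 2·A (weight of products minus weight of reactants):
R1: M -> A: (2·1) − (2·1) = 2 − 2 = 0
R2: M + A -> 4 D: (1·4) − (2·1 + 2·1) = 4 − 4 = 0
R3: M + A -> 4 D: (1·4) − (2·1 + 2·1) = 4 − 4 = 0
R4: M -> 2 D: (1·2) − (2·1) = 2 − 2 = 0
R5: A -> 2 D: (1·2) − (2·1) = 2 − 2 = 0
Every reaction leaves W unchanged, so W is conserved and no simulation is needed: W(T) = W(0) = 2·9 + 5 + 2·2 = 27

Value at T = 27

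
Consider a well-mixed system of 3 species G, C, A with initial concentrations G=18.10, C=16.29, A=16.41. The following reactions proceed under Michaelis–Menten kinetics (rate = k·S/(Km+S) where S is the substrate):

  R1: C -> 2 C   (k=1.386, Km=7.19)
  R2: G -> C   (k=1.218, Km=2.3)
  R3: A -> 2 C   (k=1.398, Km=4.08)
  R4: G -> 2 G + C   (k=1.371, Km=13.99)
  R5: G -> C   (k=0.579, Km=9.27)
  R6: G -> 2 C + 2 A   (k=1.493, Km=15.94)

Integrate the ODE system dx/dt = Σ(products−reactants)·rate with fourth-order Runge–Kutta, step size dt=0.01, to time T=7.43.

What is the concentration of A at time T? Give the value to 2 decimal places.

A at T = 17.76

RK4 with dt=0.01: 743 steps to T=7.43. Trajectory (selected grid times):
t=0.00: G=18.10 C=16.29 A=16.41
t=0.83: G=16.88 C=22.12 A=16.78
t=1.65: G=15.68 C=27.87 A=17.09
t=2.48: G=14.50 C=33.65 A=17.36
t=3.30: G=13.35 C=39.30 A=17.57
t=4.13: G=12.20 C=44.95 A=17.73
t=4.95: G=11.10 C=50.45 A=17.83
t=5.78: G=10.01 C=55.91 A=17.87
t=6.60: G=8.96 C=61.20 A=17.85
t=7.43: G=7.94 C=66.43 A=17.76
Read off A at T=7.43: 17.76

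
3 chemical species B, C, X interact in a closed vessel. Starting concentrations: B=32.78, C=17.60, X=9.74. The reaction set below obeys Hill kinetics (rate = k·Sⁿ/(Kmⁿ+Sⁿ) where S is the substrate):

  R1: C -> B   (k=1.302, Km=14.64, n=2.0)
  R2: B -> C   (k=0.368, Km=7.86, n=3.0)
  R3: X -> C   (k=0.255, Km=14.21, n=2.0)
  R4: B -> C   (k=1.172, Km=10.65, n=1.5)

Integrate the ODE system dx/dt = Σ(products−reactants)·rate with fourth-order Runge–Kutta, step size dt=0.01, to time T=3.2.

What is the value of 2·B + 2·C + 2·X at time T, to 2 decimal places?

Check how each reaction changes W = 2·B + 2·C + 2·X (weight of products minus weight of reactants):
R1: C -> B: (2·1) − (2·1) = 2 − 2 = 0
R2: B -> C: (2·1) − (2·1) = 2 − 2 = 0
R3: X -> C: (2·1) − (2·1) = 2 − 2 = 0
R4: B -> C: (2·1) − (2·1) = 2 − 2 = 0
Every reaction leaves W unchanged, so W is conserved and no simulation is needed: W(T) = W(0) = 2·32.78 + 2·17.60 + 2·9.74 = 120.24

Value at T = 120.24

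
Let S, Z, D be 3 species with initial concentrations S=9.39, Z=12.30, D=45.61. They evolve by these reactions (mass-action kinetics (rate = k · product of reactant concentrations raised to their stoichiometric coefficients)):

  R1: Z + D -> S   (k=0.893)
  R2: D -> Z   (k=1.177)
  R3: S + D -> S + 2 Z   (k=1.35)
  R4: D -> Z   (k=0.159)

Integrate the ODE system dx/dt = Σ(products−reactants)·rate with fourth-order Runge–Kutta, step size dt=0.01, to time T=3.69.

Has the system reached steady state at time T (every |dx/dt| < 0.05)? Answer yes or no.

RK4 with dt=0.01: 369 steps to T=3.69. Trajectory (selected grid times):
t=0.00: S=9.39 Z=12.30 D=45.61
t=0.41: S=30.12 Z=40.00 D=0.00
t=0.82: S=30.12 Z=40.00 D=0.00
t=1.23: S=30.12 Z=40.00 D=0.00
t=1.64: S=30.12 Z=40.00 D=0.00
t=2.05: S=30.12 Z=40.00 D=0.00
t=2.46: S=30.12 Z=40.00 D=0.00
t=2.87: S=30.12 Z=40.00 D=0.00
t=3.28: S=30.12 Z=40.00 D=0.00
t=3.69: S=30.12 Z=40.00 D=0.00
Rates at T: R1=0.0000, R2=0.0000, R3=0.0000, R4=0.0000
dx/dt at T (Σ net stoichiometry × rate): S=+0.0000, Z=+0.0000, D=-0.0000
Largest |dx/dt| is |-0.0000| (D) < 0.05 → steady.

Steady state at T: yes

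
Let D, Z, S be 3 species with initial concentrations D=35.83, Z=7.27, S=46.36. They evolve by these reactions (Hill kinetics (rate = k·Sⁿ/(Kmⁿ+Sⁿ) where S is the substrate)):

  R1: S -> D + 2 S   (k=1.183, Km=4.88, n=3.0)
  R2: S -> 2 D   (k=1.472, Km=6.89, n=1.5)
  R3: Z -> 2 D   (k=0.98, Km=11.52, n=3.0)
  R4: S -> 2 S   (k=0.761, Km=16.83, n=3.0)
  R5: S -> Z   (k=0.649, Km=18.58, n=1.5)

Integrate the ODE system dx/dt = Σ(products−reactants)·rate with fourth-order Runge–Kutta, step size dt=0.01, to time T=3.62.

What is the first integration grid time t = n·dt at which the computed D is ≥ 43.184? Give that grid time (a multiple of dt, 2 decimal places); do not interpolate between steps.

Threshold first reached at t = 1.68

RK4 with dt=0.01: 362 steps to T=3.62. Trajectory (selected grid times):
t=0.00: D=35.83 Z=7.27 S=46.36
t=0.40: D=37.58 Z=7.40 S=46.36
t=0.80: D=39.33 Z=7.52 S=46.36
t=1.21: D=41.14 Z=7.64 S=46.36
t=1.61: D=42.90 Z=7.76 S=46.36
t=1.67: D=43.17 Z=7.78 S=46.36
t=1.68: D=43.21 Z=7.78 S=46.36
t=2.01: D=44.68 Z=7.87 S=46.36
t=2.41: D=46.45 Z=7.98 S=46.36
t=2.82: D=48.28 Z=8.09 S=46.35
t=3.22: D=50.08 Z=8.20 S=46.35
t=3.62: D=51.87 Z=8.30 S=46.35
D(1.67)=43.168 < 43.184 but D(1.68)=43.212 ≥ 43.184, so the first grid time is t=1.68.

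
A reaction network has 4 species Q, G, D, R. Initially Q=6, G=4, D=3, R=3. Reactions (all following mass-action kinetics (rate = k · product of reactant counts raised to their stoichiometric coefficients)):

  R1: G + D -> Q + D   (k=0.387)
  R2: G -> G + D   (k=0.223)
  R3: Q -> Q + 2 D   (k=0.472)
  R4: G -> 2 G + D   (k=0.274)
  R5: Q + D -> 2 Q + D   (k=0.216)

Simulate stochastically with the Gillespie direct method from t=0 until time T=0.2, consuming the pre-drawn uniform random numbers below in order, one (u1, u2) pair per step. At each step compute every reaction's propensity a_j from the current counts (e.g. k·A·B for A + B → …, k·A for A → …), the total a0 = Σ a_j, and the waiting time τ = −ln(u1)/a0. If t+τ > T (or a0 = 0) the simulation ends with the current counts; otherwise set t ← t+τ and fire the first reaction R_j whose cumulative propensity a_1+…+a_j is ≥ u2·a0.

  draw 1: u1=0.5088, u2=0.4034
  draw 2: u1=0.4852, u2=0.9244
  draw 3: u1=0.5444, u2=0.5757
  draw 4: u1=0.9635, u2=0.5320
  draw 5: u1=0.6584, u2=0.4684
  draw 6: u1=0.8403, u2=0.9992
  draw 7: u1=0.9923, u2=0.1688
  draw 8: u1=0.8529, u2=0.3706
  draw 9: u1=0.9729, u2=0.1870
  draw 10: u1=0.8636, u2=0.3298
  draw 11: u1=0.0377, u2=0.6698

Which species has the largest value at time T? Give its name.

Dominant species at T: D

t=0.000: Q=6 G=4 D=3 R=3
Draw 1: a1=4.644, a2=0.892, a3=2.832, a4=1.096, a5=3.888, a0=13.352; τ=−ln(0.5088)/13.352=0.051 → t=0.051; u2·a0=0.4034·13.352=5.386; a1=4.644 < 5.386 ≤ a1+a2=5.536 → R2 fires; Q=6 G=4 D=4 R=3
Draw 2: a1=6.192, a2=0.892, a3=2.832, a4=1.096, a5=5.184, a0=16.196; τ=−ln(0.4852)/16.196=0.045 → t=0.095; u2·a0=0.9244·16.196=14.972; a1+…+a4=11.012 < 14.972 ≤ a1+…+a5=16.196 → R5 fires; Q=7 G=4 D=4 R=3
Draw 3: a1=6.192, a2=0.892, a3=3.304, a4=1.096, a5=6.048, a0=17.532; τ=−ln(0.5444)/17.532=0.035 → t=0.130; u2·a0=0.5757·17.532=10.093; a1+a2=7.084 < 10.093 ≤ a1+…+a3=10.388 → R3 fires; Q=7 G=4 D=6 R=3
Draw 4: a1=9.288, a2=0.892, a3=3.304, a4=1.096, a5=9.072, a0=23.652; τ=−ln(0.9635)/23.652=0.002 → t=0.132; u2·a0=0.5320·23.652=12.583; a1+a2=10.180 < 12.583 ≤ a1+…+a3=13.484 → R3 fires; Q=7 G=4 D=8 R=3
Draw 5: a1=12.384, a2=0.892, a3=3.304, a4=1.096, a5=12.096, a0=29.772; τ=−ln(0.6584)/29.772=0.014 → t=0.146; u2·a0=0.4684·29.772=13.945; a1+a2=13.276 < 13.945 ≤ a1+…+a3=16.580 → R3 fires; Q=7 G=4 D=10 R=3
Draw 6: a1=15.480, a2=0.892, a3=3.304, a4=1.096, a5=15.120, a0=35.892; τ=−ln(0.8403)/35.892=0.005 → t=0.150; u2·a0=0.9992·35.892=35.863; a1+…+a4=20.772 < 35.863 ≤ a1+…+a5=35.892 → R5 fires; Q=8 G=4 D=10 R=3
Draw 7: a1=15.480, a2=0.892, a3=3.776, a4=1.096, a5=17.280, a0=38.524; τ=−ln(0.9923)/38.524=0.000 → t=0.151; u2·a0=0.1688·38.524=6.503 ≤ a1=15.480 → R1 fires; Q=9 G=3 D=10 R=3
Draw 8: a1=11.610, a2=0.669, a3=4.248, a4=0.822, a5=19.440, a0=36.789; τ=−ln(0.8529)/36.789=0.004 → t=0.155; u2·a0=0.3706·36.789=13.634; a1+a2=12.279 < 13.634 ≤ a1+…+a3=16.527 → R3 fires; Q=9 G=3 D=12 R=3
Draw 9: a1=13.932, a2=0.669, a3=4.248, a4=0.822, a5=23.328, a0=42.999; τ=−ln(0.9729)/42.999=0.001 → t=0.156; u2·a0=0.1870·42.999=8.041 ≤ a1=13.932 → R1 fires; Q=10 G=2 D=12 R=3
Draw 10: a1=9.288, a2=0.446, a3=4.720, a4=0.548, a5=25.920, a0=40.922; τ=−ln(0.8636)/40.922=0.004 → t=0.159; u2·a0=0.3298·40.922=13.496; a1+a2=9.734 < 13.496 ≤ a1+…+a3=14.454 → R3 fires; Q=10 G=2 D=14 R=3
Draw 11: a1=10.836, a2=0.446, a3=4.720, a4=0.548, a5=30.240, a0=46.790; τ=−ln(0.0377)/46.790=0.070 → t=0.229 > T=0.2: stop.
At T=0.2: Q=10 G=2 D=14 R=3; the largest is D.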